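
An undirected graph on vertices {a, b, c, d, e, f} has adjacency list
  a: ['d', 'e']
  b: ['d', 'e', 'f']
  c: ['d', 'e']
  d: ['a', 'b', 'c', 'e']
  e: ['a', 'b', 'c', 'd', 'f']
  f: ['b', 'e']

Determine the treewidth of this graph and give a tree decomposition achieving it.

Treewidth 2.
One such decomposition:
Bags: B1 = {c, d, e}  B2 = {b, d, e}  B3 = {b, e, f}  B4 = {a, d, e}
Tree: B1–B2, B2–B3, B1–B4

Every bag has size at most 3, so the width is 3 − 1 = 2 and tw(G) ≤ 2. Conversely, {c, d, e} is a clique of size 3, and the vertices of any clique must share a bag in every tree decomposition; so some bag has ≥ 3 vertices and tw(G) ≥ 2. Hence tw(G) = 2 exactly.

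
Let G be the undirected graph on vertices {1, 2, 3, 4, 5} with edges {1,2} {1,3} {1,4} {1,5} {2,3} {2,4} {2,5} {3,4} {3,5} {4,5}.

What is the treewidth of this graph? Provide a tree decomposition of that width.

Treewidth 4.
One such decomposition:
Bags: B1 = {1, 2, 3, 4, 5}
Tree: (single bag)

A single bag containing all 5 vertices is trivially a valid decomposition of width 4. For the lower bound, the 5 vertices {1, 2, 3, 4, 5} are pairwise adjacent, and any tree decomposition puts a clique entirely inside one bag — forcing width ≥ 4. The upper and lower bounds meet at 4, so that is the treewidth.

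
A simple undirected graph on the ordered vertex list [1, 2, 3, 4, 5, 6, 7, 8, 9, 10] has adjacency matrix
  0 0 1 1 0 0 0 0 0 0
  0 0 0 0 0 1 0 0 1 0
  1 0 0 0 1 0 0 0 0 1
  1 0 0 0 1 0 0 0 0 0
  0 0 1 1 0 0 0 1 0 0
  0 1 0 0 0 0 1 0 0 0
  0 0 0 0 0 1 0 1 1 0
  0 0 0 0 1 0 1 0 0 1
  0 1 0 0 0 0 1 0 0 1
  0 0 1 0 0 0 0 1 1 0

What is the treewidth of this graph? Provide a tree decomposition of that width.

Every bag has size at most 3, so the width is 3 − 1 = 2 and tw(G) ≤ 2. The edges 2–6–7–9–2 form a cycle, so G is not a tree and its treewidth is at least 2. The upper and lower bounds meet at 2, so that is the treewidth.

Treewidth 2.
One such decomposition:
Bags: B1 = {2, 6, 9}  B2 = {6, 7, 9}  B3 = {7, 9, 10}  B4 = {7, 8, 10}  B5 = {3, 8, 10}  B6 = {3, 5, 8}  B7 = {1, 3, 5}  B8 = {1, 4, 5}
Tree: B1–B2, B2–B3, B3–B4, B4–B5, B5–B6, B6–B7, B7–B8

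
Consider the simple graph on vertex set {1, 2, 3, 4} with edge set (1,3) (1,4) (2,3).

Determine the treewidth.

A width-1 tree decomposition is:
Bags: B1 = {1, 3}  B2 = {1, 4}  B3 = {2, 3}
Tree: B1–B2, B1–B3
Each bag holds 2 vertices, so the decomposition has width 1, which upper-bounds the treewidth. Since G has at least one edge (e.g. 3–1), it is not an edgeless graph, so tw(G) ≥ 1. The upper and lower bounds meet at 1, so that is the treewidth.

1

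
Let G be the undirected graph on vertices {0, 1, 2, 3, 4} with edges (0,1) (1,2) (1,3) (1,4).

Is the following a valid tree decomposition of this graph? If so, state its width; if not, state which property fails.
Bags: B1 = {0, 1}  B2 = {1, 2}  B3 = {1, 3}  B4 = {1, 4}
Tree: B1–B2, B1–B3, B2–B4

Every vertex of G appears in some bag (union = {0, 1, 2, 3, 4}); every edge is covered by a bag; and for each vertex v the set of bags containing v is connected in the bag tree. The decomposition is therefore valid. The largest bag has 2 vertices, so the width is 1.

Yes; width 1.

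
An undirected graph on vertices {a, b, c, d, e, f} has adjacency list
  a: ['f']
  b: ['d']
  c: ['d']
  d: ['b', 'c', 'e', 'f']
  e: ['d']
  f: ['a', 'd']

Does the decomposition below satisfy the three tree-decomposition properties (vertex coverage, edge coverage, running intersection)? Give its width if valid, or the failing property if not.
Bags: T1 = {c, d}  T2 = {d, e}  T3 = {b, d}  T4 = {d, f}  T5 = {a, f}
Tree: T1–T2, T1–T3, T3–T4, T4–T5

Every vertex of G appears in some bag (union = {a, b, c, d, e, f}); every edge is covered by a bag; and for each vertex v the set of bags containing v is connected in the bag tree. The decomposition is therefore valid. The largest bag has 2 vertices, so the width is 1.

Yes; width 1.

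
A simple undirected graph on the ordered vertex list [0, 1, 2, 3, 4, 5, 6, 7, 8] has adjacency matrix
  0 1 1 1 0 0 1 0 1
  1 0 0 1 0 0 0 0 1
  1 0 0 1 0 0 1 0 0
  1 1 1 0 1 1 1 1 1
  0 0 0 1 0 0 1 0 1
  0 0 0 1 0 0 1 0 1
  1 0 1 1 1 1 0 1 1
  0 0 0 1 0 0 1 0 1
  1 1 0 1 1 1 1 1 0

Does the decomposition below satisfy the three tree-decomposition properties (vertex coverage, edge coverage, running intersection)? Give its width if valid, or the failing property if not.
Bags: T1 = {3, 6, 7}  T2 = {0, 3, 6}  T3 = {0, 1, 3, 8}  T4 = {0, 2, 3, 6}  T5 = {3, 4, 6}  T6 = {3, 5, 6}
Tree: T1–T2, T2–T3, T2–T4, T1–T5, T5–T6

A tree decomposition must satisfy three properties: every vertex lies in some bag; for every edge, both endpoints lie together in some bag; and for every vertex, the bags containing it form a connected subtree. Here edge (8,6) lies in no bag, so the decomposition is invalid.

No — edge (8,6) lies in no bag.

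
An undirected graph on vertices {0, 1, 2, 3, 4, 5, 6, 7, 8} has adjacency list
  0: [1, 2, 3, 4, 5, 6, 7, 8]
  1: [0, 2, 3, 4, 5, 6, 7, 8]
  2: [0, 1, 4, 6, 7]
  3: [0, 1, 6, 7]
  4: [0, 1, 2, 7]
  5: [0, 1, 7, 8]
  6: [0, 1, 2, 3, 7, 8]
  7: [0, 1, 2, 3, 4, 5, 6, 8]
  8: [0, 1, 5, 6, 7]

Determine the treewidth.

A width-4 tree decomposition is:
Bags: B1 = {0, 1, 3, 6, 7}  B2 = {0, 1, 6, 7, 8}  B3 = {0, 1, 2, 6, 7}  B4 = {0, 1, 5, 7, 8}  B5 = {0, 1, 2, 4, 7}
Tree: B1–B2, B1–B3, B2–B4, B3–B5
The largest bag has 5 vertices, giving width 4; this decomposition certifies tw(G) ≤ 4. Conversely, {0, 1, 2, 4, 7} is a clique of size 5, and the vertices of any clique must share a bag in every tree decomposition; so some bag has ≥ 5 vertices and tw(G) ≥ 4. Therefore the treewidth is 4.

4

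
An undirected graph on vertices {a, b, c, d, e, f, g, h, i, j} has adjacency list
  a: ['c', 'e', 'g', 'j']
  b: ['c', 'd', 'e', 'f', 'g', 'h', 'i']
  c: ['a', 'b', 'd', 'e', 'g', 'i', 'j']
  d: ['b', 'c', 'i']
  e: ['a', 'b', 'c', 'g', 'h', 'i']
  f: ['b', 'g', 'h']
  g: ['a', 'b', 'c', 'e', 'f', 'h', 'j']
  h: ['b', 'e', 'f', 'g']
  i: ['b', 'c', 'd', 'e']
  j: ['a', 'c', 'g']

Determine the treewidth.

A width-3 tree decomposition is:
Bags: B1 = {b, c, e, g}  B2 = {a, c, e, g}  B3 = {b, e, g, h}  B4 = {b, f, g, h}  B5 = {a, c, g, j}  B6 = {b, c, e, i}  B7 = {b, c, d, i}
Tree: B1–B2, B1–B3, B3–B4, B2–B5, B1–B6, B6–B7
Every bag has size at most 4, so the width is 4 − 1 = 3 and tw(G) ≤ 3. On the other hand G contains the 4-clique {b, c, d, i}. A clique must lie in a single bag of any decomposition, so no decomposition can have width below 3. Therefore the treewidth is 3.

3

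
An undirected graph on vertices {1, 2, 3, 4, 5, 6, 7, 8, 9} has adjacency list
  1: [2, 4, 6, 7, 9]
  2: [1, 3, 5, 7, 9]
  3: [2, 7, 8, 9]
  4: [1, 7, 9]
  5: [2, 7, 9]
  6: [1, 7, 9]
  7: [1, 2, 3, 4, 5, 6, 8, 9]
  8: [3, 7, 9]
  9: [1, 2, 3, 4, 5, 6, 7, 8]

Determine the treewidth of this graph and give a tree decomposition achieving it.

Treewidth 3.
One optimal decomposition is:
Bags: B1 = {1, 2, 7, 9}  B2 = {2, 5, 7, 9}  B3 = {1, 4, 7, 9}  B4 = {2, 3, 7, 9}  B5 = {3, 7, 8, 9}  B6 = {1, 6, 7, 9}
Tree: B1–B2, B1–B3, B2–B4, B4–B5, B1–B6

Each bag holds 4 vertices, so the decomposition has width 3, which upper-bounds the treewidth. On the other hand G contains the 4-clique {3, 7, 8, 9}. A clique must lie in a single bag of any decomposition, so no decomposition can have width below 3. Therefore the treewidth is 3.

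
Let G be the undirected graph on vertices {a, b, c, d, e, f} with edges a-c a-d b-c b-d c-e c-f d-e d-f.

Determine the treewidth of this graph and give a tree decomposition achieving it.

Treewidth 2.
One optimal decomposition is:
Bags: B1 = {c, d, e}  B2 = {b, c, d}  B3 = {a, c, d}  B4 = {c, d, f}
Tree: B1–B2, B2–B3, B3–B4

Every bag has size at most 3, so the width is 3 − 1 = 2 and tw(G) ≤ 2. For the lower bound, G contains the cycle c–e–d–b–c, so G is not a forest; only forests have treewidth ≤ 1, hence tw(G) ≥ 2. Therefore the treewidth is 2.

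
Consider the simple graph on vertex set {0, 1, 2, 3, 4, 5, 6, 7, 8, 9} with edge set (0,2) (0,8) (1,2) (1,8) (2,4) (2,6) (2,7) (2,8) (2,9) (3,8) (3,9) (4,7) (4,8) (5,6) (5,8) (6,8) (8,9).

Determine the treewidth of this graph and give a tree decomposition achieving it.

Each bag holds 3 vertices, so the decomposition has width 2, which upper-bounds the treewidth. On the other hand G contains the 3-clique {0, 2, 8}. A clique must lie in a single bag of any decomposition, so no decomposition can have width below 2. Combining the bounds, tw(G) = 2.

Treewidth 2.
One such decomposition:
Bags: B1 = {2, 6, 8}  B2 = {5, 6, 8}  B3 = {1, 2, 8}  B4 = {0, 2, 8}  B5 = {2, 8, 9}  B6 = {3, 8, 9}  B7 = {2, 4, 8}  B8 = {2, 4, 7}
Tree: B1–B2, B1–B3, B3–B4, B4–B5, B5–B6, B3–B7, B7–B8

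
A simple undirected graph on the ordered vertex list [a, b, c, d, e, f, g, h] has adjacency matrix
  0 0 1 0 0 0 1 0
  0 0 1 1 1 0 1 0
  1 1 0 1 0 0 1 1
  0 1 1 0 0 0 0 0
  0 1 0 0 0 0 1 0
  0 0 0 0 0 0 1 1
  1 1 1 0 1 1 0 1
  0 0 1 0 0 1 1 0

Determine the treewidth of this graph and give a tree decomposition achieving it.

Each bag holds 3 vertices, so the decomposition has width 2, which upper-bounds the treewidth. Conversely, {b, c, d} is a clique of size 3, and the vertices of any clique must share a bag in every tree decomposition; so some bag has ≥ 3 vertices and tw(G) ≥ 2. Combining the bounds, tw(G) = 2.

Treewidth 2.
One such decomposition:
Bags: B1 = {b, c, g}  B2 = {b, c, d}  B3 = {c, g, h}  B4 = {f, g, h}  B5 = {b, e, g}  B6 = {a, c, g}
Tree: B1–B2, B1–B3, B3–B4, B1–B5, B1–B6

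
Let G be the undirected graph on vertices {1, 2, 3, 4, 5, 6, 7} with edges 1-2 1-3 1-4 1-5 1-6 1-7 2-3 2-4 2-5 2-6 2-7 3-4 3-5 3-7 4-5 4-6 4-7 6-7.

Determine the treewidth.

4

A width-4 tree decomposition is:
Bags: B1 = {1, 2, 3, 4, 5}  B2 = {1, 2, 3, 4, 7}  B3 = {1, 2, 4, 6, 7}
Tree: B1–B2, B2–B3
Every bag has size at most 5, so the width is 5 − 1 = 4 and tw(G) ≤ 4. Conversely, {1, 2, 3, 4, 5} is a clique of size 5, and the vertices of any clique must share a bag in every tree decomposition; so some bag has ≥ 5 vertices and tw(G) ≥ 4. Therefore the treewidth is 4.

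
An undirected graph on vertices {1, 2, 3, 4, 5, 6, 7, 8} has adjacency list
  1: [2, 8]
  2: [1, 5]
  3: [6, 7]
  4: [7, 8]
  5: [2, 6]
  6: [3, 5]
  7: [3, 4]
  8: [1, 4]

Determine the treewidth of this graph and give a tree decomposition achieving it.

Each bag holds 3 vertices, so the decomposition has width 2, which upper-bounds the treewidth. For the lower bound, G contains the cycle 2–5–6–3–7–4–8–1–2, so G is not a forest; only forests have treewidth ≤ 1, hence tw(G) ≥ 2. Hence tw(G) = 2 exactly.

Treewidth 2.
One such decomposition:
Bags: B1 = {2, 5, 6}  B2 = {2, 3, 6}  B3 = {2, 3, 7}  B4 = {2, 4, 7}  B5 = {2, 4, 8}  B6 = {1, 2, 8}
Tree: B1–B2, B2–B3, B3–B4, B4–B5, B5–B6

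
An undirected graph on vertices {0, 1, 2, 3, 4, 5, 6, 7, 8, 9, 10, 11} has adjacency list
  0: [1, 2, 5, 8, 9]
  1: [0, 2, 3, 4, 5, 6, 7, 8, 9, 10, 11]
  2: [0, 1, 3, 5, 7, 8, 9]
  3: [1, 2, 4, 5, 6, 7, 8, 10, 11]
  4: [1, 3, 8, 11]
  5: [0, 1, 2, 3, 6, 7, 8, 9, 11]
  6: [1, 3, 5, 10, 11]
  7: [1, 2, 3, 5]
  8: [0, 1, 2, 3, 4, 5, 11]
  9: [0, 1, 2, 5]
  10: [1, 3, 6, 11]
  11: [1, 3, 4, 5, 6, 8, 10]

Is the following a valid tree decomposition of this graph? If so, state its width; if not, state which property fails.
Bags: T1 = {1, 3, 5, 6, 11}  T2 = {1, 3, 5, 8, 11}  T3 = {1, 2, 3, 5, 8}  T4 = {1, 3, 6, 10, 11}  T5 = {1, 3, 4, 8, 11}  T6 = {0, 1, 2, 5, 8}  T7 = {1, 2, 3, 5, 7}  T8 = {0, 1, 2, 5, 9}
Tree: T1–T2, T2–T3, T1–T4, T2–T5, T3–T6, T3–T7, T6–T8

Vertex coverage: the bags together contain {0, 1, 2, 3, 4, 5, 6, 7, 8, 9, 10, 11}, the full vertex set. Edge coverage: each edge of G has both endpoints in at least one bag. Running intersection: for every vertex, the bags containing it form a connected subtree. All three properties hold, so this is a valid tree decomposition of width max|bag| − 1 = 4, and hence tw(G) ≤ 4.

Yes; width 4.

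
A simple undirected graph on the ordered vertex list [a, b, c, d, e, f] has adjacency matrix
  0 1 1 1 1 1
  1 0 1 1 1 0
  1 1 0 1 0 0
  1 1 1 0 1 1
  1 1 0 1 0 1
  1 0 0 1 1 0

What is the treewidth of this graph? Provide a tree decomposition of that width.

Treewidth 3.
One optimal decomposition is:
Bags: B1 = {a, b, d, e}  B2 = {a, b, c, d}  B3 = {a, d, e, f}
Tree: B1–B2, B1–B3

Every bag has size at most 4, so the width is 4 − 1 = 3 and tw(G) ≤ 3. For the lower bound, the 4 vertices {a, d, e, f} are pairwise adjacent, and any tree decomposition puts a clique entirely inside one bag — forcing width ≥ 3. The upper and lower bounds meet at 3, so that is the treewidth.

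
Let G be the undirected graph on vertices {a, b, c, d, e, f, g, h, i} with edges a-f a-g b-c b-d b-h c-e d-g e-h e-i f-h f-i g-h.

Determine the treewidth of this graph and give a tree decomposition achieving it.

Treewidth 3.
Bags: B1 = {a, b, d, g}  B2 = {a, b, g, h}  B3 = {a, b, f, h}  B4 = {b, c, f, h}  B5 = {c, e, f, h}  B6 = {c, e, f, i}
Tree: B1–B2, B2–B3, B3–B4, B4–B5, B5–B6

The largest bag has 4 vertices, giving width 3; this decomposition certifies tw(G) ≤ 3. For the lower bound: the 4 vertex sets {a,d,g}, {b}, {h}, {c,e,f,i} are disjoint, each induces a connected subgraph, and every pair is joined by at least one edge of G. Contracting each set to a single vertex therefore yields K_{4} as a minor, and since treewidth is minor-monotone, tw(G) ≥ tw(K_{4}) = 3. The upper and lower bounds meet at 3, so that is the treewidth.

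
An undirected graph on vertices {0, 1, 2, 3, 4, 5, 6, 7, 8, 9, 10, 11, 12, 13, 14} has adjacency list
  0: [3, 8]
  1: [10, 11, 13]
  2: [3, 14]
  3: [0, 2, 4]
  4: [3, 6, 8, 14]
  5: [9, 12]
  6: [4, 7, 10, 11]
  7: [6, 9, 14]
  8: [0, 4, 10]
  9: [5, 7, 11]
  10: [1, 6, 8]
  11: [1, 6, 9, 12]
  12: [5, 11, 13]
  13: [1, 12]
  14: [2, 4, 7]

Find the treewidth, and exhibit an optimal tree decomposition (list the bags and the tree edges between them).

Treewidth 3.
One such decomposition:
Bags: B1 = {0, 2, 3, 8}  B2 = {2, 3, 4, 8}  B3 = {2, 4, 8, 14}  B4 = {4, 8, 10, 14}  B5 = {4, 6, 10, 14}  B6 = {6, 7, 10, 14}  B7 = {1, 6, 7, 10}  B8 = {1, 6, 7, 11}  B9 = {1, 7, 9, 11}  B10 = {1, 9, 11, 13}  B11 = {9, 11, 12, 13}  B12 = {5, 9, 12, 13}
Tree: B1–B2, B2–B3, B3–B4, B4–B5, B5–B6, B6–B7, B7–B8, B8–B9, B9–B10, B10–B11, B11–B12

Every bag has size at most 4, so the width is 4 − 1 = 3 and tw(G) ≤ 3. For the lower bound: the 4 vertex sets {0,2,3}, {8}, {4}, {6,7,10,14} are disjoint, each induces a connected subgraph, and every pair is joined by at least one edge of G. Contracting each set to a single vertex therefore yields K_{4} as a minor, and since treewidth is minor-monotone, tw(G) ≥ tw(K_{4}) = 3. Hence tw(G) = 3 exactly.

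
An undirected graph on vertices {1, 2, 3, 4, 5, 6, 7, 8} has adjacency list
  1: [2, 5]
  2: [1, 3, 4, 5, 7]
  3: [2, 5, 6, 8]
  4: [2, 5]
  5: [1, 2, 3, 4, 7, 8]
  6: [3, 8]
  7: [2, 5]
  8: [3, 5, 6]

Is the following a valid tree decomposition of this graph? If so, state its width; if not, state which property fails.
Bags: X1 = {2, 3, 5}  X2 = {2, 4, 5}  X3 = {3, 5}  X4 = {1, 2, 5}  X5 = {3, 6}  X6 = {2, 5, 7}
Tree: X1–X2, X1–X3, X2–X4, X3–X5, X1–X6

A tree decomposition must satisfy three properties: every vertex lies in some bag; for every edge, both endpoints lie together in some bag; and for every vertex, the bags containing it form a connected subtree. Here vertex 8 appears in no bag, so the decomposition is invalid.

No — vertex 8 appears in no bag.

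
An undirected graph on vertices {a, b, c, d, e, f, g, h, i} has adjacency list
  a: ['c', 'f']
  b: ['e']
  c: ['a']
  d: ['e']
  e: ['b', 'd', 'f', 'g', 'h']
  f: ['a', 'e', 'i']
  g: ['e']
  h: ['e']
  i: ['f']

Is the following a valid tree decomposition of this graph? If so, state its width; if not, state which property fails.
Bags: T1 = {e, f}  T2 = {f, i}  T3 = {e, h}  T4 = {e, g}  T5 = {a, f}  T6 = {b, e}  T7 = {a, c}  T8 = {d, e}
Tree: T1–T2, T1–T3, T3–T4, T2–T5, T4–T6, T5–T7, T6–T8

Yes; width 1.

Checking the three conditions: (i) the bags cover all of {a, b, c, d, e, f, g, h, i}; (ii) for each edge, some bag contains both endpoints; (iii) the bags containing any fixed vertex form a subtree. All hold, so the decomposition is valid with width 2 − 1 = 1.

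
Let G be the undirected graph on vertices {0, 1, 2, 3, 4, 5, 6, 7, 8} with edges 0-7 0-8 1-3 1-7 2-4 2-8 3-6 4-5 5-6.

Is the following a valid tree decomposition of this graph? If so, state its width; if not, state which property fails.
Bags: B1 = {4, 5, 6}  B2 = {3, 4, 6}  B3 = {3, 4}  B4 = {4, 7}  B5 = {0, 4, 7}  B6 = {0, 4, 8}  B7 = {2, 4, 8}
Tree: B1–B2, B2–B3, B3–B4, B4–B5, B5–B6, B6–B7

No — vertex 1 appears in no bag.

A tree decomposition must satisfy three properties: every vertex lies in some bag; for every edge, both endpoints lie together in some bag; and for every vertex, the bags containing it form a connected subtree. Here vertex 1 appears in no bag, so the decomposition is invalid.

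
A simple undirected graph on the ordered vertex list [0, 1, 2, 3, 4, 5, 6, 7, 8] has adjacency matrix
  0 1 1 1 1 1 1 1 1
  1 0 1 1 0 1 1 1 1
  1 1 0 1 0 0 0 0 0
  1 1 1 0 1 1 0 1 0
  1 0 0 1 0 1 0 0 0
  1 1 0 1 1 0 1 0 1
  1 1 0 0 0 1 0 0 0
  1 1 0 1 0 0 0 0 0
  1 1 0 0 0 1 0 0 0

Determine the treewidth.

3

A width-3 tree decomposition is:
Bags: B1 = {0, 1, 5, 8}  B2 = {0, 1, 5, 6}  B3 = {0, 1, 3, 5}  B4 = {0, 1, 2, 3}  B5 = {0, 1, 3, 7}  B6 = {0, 3, 4, 5}
Tree: B1–B2, B2–B3, B3–B4, B4–B5, B3–B6
Every bag has size at most 4, so the width is 4 − 1 = 3 and tw(G) ≤ 3. On the other hand G contains the 4-clique {0, 1, 5, 8}. A clique must lie in a single bag of any decomposition, so no decomposition can have width below 3. Therefore the treewidth is 3.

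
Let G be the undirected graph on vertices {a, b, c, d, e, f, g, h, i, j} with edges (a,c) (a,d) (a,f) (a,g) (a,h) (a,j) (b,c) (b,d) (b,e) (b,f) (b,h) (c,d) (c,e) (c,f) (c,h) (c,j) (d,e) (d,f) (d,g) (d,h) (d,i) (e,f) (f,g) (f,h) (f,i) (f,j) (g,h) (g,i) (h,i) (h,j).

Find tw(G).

4

A width-4 tree decomposition is:
Bags: B1 = {a, c, d, f, h}  B2 = {b, c, d, f, h}  B3 = {a, d, f, g, h}  B4 = {d, f, g, h, i}  B5 = {b, c, d, e, f}  B6 = {a, c, f, h, j}
Tree: B1–B2, B1–B3, B3–B4, B2–B5, B1–B6
Every bag has size at most 5, so the width is 5 − 1 = 4 and tw(G) ≤ 4. On the other hand G contains the 5-clique {b, c, d, e, f}. A clique must lie in a single bag of any decomposition, so no decomposition can have width below 4. Hence tw(G) = 4 exactly.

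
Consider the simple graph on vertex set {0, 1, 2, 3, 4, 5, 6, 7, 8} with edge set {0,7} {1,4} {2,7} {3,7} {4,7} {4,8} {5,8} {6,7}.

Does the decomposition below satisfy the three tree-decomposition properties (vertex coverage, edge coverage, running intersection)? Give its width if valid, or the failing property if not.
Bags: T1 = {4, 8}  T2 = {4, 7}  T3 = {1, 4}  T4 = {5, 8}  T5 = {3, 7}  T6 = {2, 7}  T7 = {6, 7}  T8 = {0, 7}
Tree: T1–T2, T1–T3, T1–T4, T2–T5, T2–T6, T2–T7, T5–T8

Yes; width 1.

Checking the three conditions: (i) the bags cover all of {0, 1, 2, 3, 4, 5, 6, 7, 8}; (ii) for each edge, some bag contains both endpoints; (iii) the bags containing any fixed vertex form a subtree. All hold, so the decomposition is valid with width 2 − 1 = 1.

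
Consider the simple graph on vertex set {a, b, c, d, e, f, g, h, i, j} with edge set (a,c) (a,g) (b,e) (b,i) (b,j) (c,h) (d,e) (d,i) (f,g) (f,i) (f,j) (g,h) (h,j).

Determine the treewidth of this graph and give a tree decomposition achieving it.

The largest bag has 3 vertices, giving width 2; this decomposition certifies tw(G) ≤ 2. The edges e–d–i–b–e form a cycle, so G is not a tree and its treewidth is at least 2. Hence tw(G) = 2 exactly.

Treewidth 2.
One optimal decomposition is:
Bags: B1 = {b, d, e}  B2 = {b, d, i}  B3 = {b, i, j}  B4 = {f, i, j}  B5 = {f, h, j}  B6 = {f, g, h}  B7 = {c, g, h}  B8 = {a, c, g}
Tree: B1–B2, B2–B3, B3–B4, B4–B5, B5–B6, B6–B7, B7–B8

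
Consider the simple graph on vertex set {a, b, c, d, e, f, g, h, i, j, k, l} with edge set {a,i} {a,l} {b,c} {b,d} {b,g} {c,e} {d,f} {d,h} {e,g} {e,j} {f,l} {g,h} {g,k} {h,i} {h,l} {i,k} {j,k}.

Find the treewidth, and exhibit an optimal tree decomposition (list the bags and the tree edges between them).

Each bag holds 4 vertices, so the decomposition has width 3, which upper-bounds the treewidth. For the lower bound: the 4 vertex sets {c,e,j}, {b}, {g}, {d,h,i,k} are disjoint, each induces a connected subgraph, and every pair is joined by at least one edge of G. Contracting each set to a single vertex therefore yields K_{4} as a minor, and since treewidth is minor-monotone, tw(G) ≥ tw(K_{4}) = 3. Combining the bounds, tw(G) = 3.

Treewidth 3.
Bags: B1 = {b, c, e, j}  B2 = {b, e, g, j}  B3 = {b, g, j, k}  B4 = {b, d, g, k}  B5 = {d, g, h, k}  B6 = {d, h, i, k}  B7 = {d, f, h, i}  B8 = {f, h, i, l}  B9 = {a, f, i, l}
Tree: B1–B2, B2–B3, B3–B4, B4–B5, B5–B6, B6–B7, B7–B8, B8–B9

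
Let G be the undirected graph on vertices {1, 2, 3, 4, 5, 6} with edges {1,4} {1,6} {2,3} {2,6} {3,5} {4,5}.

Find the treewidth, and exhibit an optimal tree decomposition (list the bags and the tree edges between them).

Treewidth 2.
Bags: B1 = {1, 2, 6}  B2 = {1, 2, 4}  B3 = {2, 4, 5}  B4 = {2, 3, 5}
Tree: B1–B2, B2–B3, B3–B4

The largest bag has 3 vertices, giving width 2; this decomposition certifies tw(G) ≤ 2. Since 2–6–1–4–5–3–2 is a cycle in G, G is not acyclic. Forests are exactly the graphs of treewidth ≤ 1, so tw(G) ≥ 2. Therefore the treewidth is 2.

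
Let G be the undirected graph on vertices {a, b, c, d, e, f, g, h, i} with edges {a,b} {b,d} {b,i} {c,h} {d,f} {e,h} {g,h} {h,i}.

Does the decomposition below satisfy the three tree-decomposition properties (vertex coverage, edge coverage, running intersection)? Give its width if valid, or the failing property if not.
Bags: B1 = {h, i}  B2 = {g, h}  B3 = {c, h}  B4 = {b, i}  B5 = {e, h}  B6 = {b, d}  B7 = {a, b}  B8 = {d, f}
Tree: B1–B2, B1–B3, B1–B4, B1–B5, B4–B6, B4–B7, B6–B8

Yes; width 1.

Vertex coverage: the bags together contain {a, b, c, d, e, f, g, h, i}, the full vertex set. Edge coverage: each edge of G has both endpoints in at least one bag. Running intersection: for every vertex, the bags containing it form a connected subtree. All three properties hold, so this is a valid tree decomposition of width max|bag| − 1 = 1, and hence tw(G) ≤ 1.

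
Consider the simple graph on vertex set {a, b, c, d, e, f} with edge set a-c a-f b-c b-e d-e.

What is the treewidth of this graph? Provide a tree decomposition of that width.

Each bag holds 2 vertices, so the decomposition has width 1, which upper-bounds the treewidth. Any graph with an edge has treewidth ≥ 1, and G has the edge d–e. Combining the bounds, tw(G) = 1.

Treewidth 1.
Bags: B1 = {d, e}  B2 = {b, e}  B3 = {b, c}  B4 = {a, c}  B5 = {a, f}
Tree: B1–B2, B2–B3, B3–B4, B4–B5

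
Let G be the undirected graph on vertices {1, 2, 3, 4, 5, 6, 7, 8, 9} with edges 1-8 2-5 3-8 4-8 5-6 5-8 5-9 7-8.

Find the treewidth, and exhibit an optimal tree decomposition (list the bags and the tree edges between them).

Treewidth 1.
Bags: B1 = {2, 5}  B2 = {5, 8}  B3 = {5, 6}  B4 = {1, 8}  B5 = {3, 8}  B6 = {4, 8}  B7 = {5, 9}  B8 = {7, 8}
Tree: B1–B2, B1–B3, B2–B4, B4–B5, B2–B6, B3–B7, B5–B8

Every bag has size at most 2, so the width is 2 − 1 = 1 and tw(G) ≤ 1. G has an edge, so its treewidth is at least 1. Combining the bounds, tw(G) = 1.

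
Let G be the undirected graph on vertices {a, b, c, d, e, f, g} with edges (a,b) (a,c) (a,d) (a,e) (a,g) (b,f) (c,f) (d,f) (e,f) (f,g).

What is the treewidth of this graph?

A width-2 tree decomposition is:
Bags: B1 = {a, d, f}  B2 = {a, f, g}  B3 = {a, c, f}  B4 = {a, e, f}  B5 = {a, b, f}
Tree: B1–B2, B2–B3, B3–B4, B4–B5
Each bag holds 3 vertices, so the decomposition has width 2, which upper-bounds the treewidth. For the lower bound, G contains the cycle a–d–f–g–a, so G is not a forest; only forests have treewidth ≤ 1, hence tw(G) ≥ 2. The upper and lower bounds meet at 2, so that is the treewidth.

2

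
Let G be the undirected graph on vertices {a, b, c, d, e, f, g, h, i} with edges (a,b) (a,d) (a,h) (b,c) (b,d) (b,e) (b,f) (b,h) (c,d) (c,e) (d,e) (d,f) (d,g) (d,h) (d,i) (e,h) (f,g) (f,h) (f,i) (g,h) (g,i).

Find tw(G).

A width-3 tree decomposition is:
Bags: B1 = {b, d, f, h}  B2 = {d, f, g, h}  B3 = {b, d, e, h}  B4 = {b, c, d, e}  B5 = {d, f, g, i}  B6 = {a, b, d, h}
Tree: B1–B2, B1–B3, B3–B4, B2–B5, B3–B6
The largest bag has 4 vertices, giving width 3; this decomposition certifies tw(G) ≤ 3. For the lower bound, the 4 vertices {d, f, g, h} are pairwise adjacent, and any tree decomposition puts a clique entirely inside one bag — forcing width ≥ 3. Hence tw(G) = 3 exactly.

3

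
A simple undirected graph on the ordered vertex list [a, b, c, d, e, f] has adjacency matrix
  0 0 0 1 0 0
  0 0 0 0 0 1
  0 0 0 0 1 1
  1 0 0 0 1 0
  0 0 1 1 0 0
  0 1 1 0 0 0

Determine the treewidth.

1

A width-1 tree decomposition is:
Bags: B1 = {a, d}  B2 = {d, e}  B3 = {c, e}  B4 = {c, f}  B5 = {b, f}
Tree: B1–B2, B2–B3, B3–B4, B4–B5
Each bag holds 2 vertices, so the decomposition has width 1, which upper-bounds the treewidth. Since G has at least one edge (e.g. a–d), it is not an edgeless graph, so tw(G) ≥ 1. Therefore the treewidth is 1.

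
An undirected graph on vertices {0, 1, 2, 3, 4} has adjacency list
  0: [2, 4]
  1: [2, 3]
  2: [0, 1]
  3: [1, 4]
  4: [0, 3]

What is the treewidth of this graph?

2

A width-2 tree decomposition is:
Bags: B1 = {0, 2, 4}  B2 = {1, 2, 4}  B3 = {1, 3, 4}
Tree: B1–B2, B2–B3
The largest bag has 3 vertices, giving width 2; this decomposition certifies tw(G) ≤ 2. The edges 4–0–2–1–3–4 form a cycle, so G is not a tree and its treewidth is at least 2. Therefore the treewidth is 2.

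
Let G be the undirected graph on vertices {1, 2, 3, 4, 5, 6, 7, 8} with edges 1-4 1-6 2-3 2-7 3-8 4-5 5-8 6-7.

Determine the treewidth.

2

A width-2 tree decomposition is:
Bags: B1 = {1, 4, 5}  B2 = {1, 5, 6}  B3 = {5, 6, 7}  B4 = {2, 5, 7}  B5 = {2, 3, 5}  B6 = {3, 5, 8}
Tree: B1–B2, B2–B3, B3–B4, B4–B5, B5–B6
Each bag holds 3 vertices, so the decomposition has width 2, which upper-bounds the treewidth. For the lower bound, G contains the cycle 5–4–1–6–7–2–3–8–5, so G is not a forest; only forests have treewidth ≤ 1, hence tw(G) ≥ 2. Combining the bounds, tw(G) = 2.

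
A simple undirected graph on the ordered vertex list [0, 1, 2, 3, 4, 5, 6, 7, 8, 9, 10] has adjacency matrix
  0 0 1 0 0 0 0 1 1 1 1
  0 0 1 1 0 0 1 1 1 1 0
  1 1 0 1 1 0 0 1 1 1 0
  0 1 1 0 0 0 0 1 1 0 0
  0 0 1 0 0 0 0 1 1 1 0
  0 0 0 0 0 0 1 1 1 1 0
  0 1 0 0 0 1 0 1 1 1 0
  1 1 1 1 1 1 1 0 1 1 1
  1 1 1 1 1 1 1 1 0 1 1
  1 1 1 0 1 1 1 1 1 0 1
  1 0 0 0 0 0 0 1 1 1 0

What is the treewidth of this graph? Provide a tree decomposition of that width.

Every bag has size at most 5, so the width is 5 − 1 = 4 and tw(G) ≤ 4. On the other hand G contains the 5-clique {0, 2, 7, 8, 9}. A clique must lie in a single bag of any decomposition, so no decomposition can have width below 4. Hence tw(G) = 4 exactly.

Treewidth 4.
One such decomposition:
Bags: B1 = {1, 2, 7, 8, 9}  B2 = {1, 2, 3, 7, 8}  B3 = {1, 6, 7, 8, 9}  B4 = {2, 4, 7, 8, 9}  B5 = {5, 6, 7, 8, 9}  B6 = {0, 2, 7, 8, 9}  B7 = {0, 7, 8, 9, 10}
Tree: B1–B2, B1–B3, B1–B4, B3–B5, B1–B6, B6–B7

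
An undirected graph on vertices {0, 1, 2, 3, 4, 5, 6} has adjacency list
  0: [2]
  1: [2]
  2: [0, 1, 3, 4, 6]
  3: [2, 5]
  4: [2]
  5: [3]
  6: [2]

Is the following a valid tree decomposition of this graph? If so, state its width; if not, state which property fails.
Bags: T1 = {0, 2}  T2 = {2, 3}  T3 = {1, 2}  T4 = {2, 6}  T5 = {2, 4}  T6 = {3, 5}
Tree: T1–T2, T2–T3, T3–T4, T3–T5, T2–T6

Yes; width 1.

Checking the three conditions: (i) the bags cover all of {0, 1, 2, 3, 4, 5, 6}; (ii) for each edge, some bag contains both endpoints; (iii) the bags containing any fixed vertex form a subtree. All hold, so the decomposition is valid with width 2 − 1 = 1.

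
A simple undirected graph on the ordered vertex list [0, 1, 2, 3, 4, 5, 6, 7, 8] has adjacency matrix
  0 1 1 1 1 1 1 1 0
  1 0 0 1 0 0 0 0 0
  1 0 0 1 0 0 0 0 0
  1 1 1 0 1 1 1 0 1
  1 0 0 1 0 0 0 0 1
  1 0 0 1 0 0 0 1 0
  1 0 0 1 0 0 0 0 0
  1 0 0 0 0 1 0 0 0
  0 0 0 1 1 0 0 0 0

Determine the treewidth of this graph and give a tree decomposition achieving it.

The largest bag has 3 vertices, giving width 2; this decomposition certifies tw(G) ≤ 2. For the lower bound, the 3 vertices {0, 1, 3} are pairwise adjacent, and any tree decomposition puts a clique entirely inside one bag — forcing width ≥ 2. Hence tw(G) = 2 exactly.

Treewidth 2.
One optimal decomposition is:
Bags: B1 = {0, 3, 6}  B2 = {0, 3, 5}  B3 = {0, 3, 4}  B4 = {0, 2, 3}  B5 = {0, 1, 3}  B6 = {0, 5, 7}  B7 = {3, 4, 8}
Tree: B1–B2, B1–B3, B2–B4, B4–B5, B2–B6, B3–B7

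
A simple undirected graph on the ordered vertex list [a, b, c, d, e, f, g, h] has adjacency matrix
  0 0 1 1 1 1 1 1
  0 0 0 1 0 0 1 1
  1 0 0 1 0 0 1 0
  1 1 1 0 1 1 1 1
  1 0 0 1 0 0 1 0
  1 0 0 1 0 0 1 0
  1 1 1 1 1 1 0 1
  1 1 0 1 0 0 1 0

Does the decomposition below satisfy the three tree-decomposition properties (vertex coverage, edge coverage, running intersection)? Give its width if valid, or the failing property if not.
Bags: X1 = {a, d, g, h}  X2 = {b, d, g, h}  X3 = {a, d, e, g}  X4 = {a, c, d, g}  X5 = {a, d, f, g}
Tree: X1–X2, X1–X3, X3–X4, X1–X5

Every vertex of G appears in some bag (union = {a, b, c, d, e, f, g, h}); every edge is covered by a bag; and for each vertex v the set of bags containing v is connected in the bag tree. The decomposition is therefore valid. The largest bag has 4 vertices, so the width is 3.

Yes; width 3.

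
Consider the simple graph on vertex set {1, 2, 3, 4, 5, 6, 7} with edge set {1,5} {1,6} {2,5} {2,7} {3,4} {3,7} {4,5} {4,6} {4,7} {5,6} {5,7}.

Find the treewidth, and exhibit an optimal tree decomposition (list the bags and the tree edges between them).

The largest bag has 3 vertices, giving width 2; this decomposition certifies tw(G) ≤ 2. On the other hand G contains the 3-clique {3, 4, 7}. A clique must lie in a single bag of any decomposition, so no decomposition can have width below 2. The upper and lower bounds meet at 2, so that is the treewidth.

Treewidth 2.
One such decomposition:
Bags: B1 = {4, 5, 6}  B2 = {1, 5, 6}  B3 = {4, 5, 7}  B4 = {3, 4, 7}  B5 = {2, 5, 7}
Tree: B1–B2, B1–B3, B3–B4, B3–B5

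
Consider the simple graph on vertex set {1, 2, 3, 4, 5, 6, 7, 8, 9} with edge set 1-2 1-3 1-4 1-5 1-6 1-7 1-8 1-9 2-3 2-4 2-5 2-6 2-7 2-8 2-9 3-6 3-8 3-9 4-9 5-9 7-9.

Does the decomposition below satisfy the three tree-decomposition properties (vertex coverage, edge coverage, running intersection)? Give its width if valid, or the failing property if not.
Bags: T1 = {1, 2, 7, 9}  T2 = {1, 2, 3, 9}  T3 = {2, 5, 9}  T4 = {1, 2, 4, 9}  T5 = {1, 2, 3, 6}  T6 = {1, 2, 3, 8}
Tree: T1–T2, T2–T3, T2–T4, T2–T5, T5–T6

No — edge (1,5) lies in no bag.

A tree decomposition must satisfy three properties: every vertex lies in some bag; for every edge, both endpoints lie together in some bag; and for every vertex, the bags containing it form a connected subtree. Here edge (1,5) lies in no bag, so the decomposition is invalid.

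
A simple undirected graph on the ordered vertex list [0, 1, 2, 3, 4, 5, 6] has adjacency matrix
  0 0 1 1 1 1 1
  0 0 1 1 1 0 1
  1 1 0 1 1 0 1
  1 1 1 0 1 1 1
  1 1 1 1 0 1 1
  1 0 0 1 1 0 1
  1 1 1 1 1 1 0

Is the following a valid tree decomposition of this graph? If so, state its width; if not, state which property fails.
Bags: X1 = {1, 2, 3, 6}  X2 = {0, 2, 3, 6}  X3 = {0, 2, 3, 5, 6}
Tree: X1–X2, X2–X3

A tree decomposition must satisfy three properties: every vertex lies in some bag; for every edge, both endpoints lie together in some bag; and for every vertex, the bags containing it form a connected subtree. Here vertex 4 appears in no bag, so the decomposition is invalid.

No — vertex 4 appears in no bag.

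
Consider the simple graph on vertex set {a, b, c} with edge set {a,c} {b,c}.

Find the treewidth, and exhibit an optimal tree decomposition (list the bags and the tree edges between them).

Treewidth 1.
One such decomposition:
Bags: B1 = {b, c}  B2 = {a, c}
Tree: B1–B2

The largest bag has 2 vertices, giving width 1; this decomposition certifies tw(G) ≤ 1. G has an edge, so its treewidth is at least 1. Hence tw(G) = 1 exactly.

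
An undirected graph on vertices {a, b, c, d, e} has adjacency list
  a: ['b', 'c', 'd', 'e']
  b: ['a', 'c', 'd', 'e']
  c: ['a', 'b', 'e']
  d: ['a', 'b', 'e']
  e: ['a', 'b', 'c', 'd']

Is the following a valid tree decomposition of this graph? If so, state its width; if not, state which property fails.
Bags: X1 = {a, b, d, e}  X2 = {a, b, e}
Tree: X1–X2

No — vertex c appears in no bag.

A tree decomposition must satisfy three properties: every vertex lies in some bag; for every edge, both endpoints lie together in some bag; and for every vertex, the bags containing it form a connected subtree. Here vertex c appears in no bag, so the decomposition is invalid.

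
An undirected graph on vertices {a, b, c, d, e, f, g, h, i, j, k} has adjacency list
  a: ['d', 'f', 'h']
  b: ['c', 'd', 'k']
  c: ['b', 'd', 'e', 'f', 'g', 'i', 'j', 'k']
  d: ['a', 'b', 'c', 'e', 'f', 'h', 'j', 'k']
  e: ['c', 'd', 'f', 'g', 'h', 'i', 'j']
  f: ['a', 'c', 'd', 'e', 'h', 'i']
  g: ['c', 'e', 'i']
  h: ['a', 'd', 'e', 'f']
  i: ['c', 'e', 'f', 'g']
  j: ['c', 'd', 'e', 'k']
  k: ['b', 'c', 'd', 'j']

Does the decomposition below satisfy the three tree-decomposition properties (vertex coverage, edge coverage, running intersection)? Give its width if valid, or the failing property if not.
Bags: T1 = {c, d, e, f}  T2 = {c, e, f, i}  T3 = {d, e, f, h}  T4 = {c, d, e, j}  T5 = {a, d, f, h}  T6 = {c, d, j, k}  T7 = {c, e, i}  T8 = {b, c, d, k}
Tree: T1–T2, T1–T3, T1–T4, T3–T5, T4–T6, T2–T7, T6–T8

No — vertex g appears in no bag.

A tree decomposition must satisfy three properties: every vertex lies in some bag; for every edge, both endpoints lie together in some bag; and for every vertex, the bags containing it form a connected subtree. Here vertex g appears in no bag, so the decomposition is invalid.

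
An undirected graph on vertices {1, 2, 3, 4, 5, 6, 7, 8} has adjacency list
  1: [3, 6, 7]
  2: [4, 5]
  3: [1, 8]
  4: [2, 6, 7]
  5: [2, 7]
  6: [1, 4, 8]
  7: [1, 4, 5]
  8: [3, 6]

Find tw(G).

A width-2 tree decomposition is:
Bags: B1 = {1, 3, 8}  B2 = {1, 6, 8}  B3 = {1, 6, 7}  B4 = {4, 6, 7}  B5 = {4, 5, 7}  B6 = {2, 4, 5}
Tree: B1–B2, B2–B3, B3–B4, B4–B5, B5–B6
The largest bag has 3 vertices, giving width 2; this decomposition certifies tw(G) ≤ 2. The edges 3–8–6–1–3 form a cycle, so G is not a tree and its treewidth is at least 2. Hence tw(G) = 2 exactly.

2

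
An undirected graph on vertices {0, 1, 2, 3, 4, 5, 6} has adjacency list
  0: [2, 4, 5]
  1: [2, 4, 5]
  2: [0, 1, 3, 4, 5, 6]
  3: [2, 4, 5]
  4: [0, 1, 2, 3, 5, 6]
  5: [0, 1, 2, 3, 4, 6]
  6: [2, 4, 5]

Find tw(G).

A width-3 tree decomposition is:
Bags: B1 = {1, 2, 4, 5}  B2 = {2, 3, 4, 5}  B3 = {2, 4, 5, 6}  B4 = {0, 2, 4, 5}
Tree: B1–B2, B1–B3, B1–B4
Every bag has size at most 4, so the width is 4 − 1 = 3 and tw(G) ≤ 3. For the lower bound, the 4 vertices {0, 2, 4, 5} are pairwise adjacent, and any tree decomposition puts a clique entirely inside one bag — forcing width ≥ 3. The upper and lower bounds meet at 3, so that is the treewidth.

3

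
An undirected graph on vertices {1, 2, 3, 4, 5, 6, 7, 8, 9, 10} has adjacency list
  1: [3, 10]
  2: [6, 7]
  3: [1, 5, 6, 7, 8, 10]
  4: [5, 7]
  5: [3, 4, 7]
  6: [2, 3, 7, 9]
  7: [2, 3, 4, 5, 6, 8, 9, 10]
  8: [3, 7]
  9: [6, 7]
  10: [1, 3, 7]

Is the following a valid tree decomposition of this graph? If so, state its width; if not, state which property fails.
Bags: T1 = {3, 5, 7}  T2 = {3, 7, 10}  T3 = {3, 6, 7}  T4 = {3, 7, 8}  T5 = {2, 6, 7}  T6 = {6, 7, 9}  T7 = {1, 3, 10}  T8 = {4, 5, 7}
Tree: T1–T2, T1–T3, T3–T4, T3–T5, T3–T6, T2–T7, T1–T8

Checking the three conditions: (i) the bags cover all of {1, 2, 3, 4, 5, 6, 7, 8, 9, 10}; (ii) for each edge, some bag contains both endpoints; (iii) the bags containing any fixed vertex form a subtree. All hold, so the decomposition is valid with width 3 − 1 = 2.

Yes; width 2.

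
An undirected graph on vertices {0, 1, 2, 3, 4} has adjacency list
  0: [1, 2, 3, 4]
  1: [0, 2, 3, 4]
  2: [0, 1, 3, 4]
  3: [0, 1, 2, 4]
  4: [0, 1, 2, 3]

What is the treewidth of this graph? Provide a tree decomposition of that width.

Treewidth 4.
One such decomposition:
Bags: B1 = {0, 1, 2, 3, 4}
Tree: (single bag)

With just one bag of size 5, the width is 5 − 1 = 4, so tw(G) ≤ 4. Conversely, {0, 1, 2, 3, 4} is a clique of size 5, and the vertices of any clique must share a bag in every tree decomposition; so some bag has ≥ 5 vertices and tw(G) ≥ 4. The upper and lower bounds meet at 4, so that is the treewidth.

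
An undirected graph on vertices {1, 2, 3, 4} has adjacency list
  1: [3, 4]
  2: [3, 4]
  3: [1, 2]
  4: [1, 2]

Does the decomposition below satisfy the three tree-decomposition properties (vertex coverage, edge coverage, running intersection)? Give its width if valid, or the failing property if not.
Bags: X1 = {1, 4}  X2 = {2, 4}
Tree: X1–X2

No — vertex 3 appears in no bag.

A tree decomposition must satisfy three properties: every vertex lies in some bag; for every edge, both endpoints lie together in some bag; and for every vertex, the bags containing it form a connected subtree. Here vertex 3 appears in no bag, so the decomposition is invalid.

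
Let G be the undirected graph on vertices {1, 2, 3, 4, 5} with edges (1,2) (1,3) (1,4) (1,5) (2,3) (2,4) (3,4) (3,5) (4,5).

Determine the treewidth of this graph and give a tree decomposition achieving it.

Every bag has size at most 4, so the width is 4 − 1 = 3 and tw(G) ≤ 3. Conversely, {1, 2, 3, 4} is a clique of size 4, and the vertices of any clique must share a bag in every tree decomposition; so some bag has ≥ 4 vertices and tw(G) ≥ 3. Therefore the treewidth is 3.

Treewidth 3.
One optimal decomposition is:
Bags: B1 = {1, 2, 3, 4}  B2 = {1, 3, 4, 5}
Tree: B1–B2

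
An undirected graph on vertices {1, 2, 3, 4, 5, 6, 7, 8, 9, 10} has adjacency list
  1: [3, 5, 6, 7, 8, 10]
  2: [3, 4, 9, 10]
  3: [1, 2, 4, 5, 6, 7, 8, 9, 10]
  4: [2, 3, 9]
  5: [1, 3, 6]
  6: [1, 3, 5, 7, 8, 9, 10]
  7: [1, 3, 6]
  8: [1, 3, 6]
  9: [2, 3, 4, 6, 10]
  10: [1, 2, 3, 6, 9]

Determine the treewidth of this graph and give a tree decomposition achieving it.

Treewidth 3.
One such decomposition:
Bags: B1 = {2, 3, 9, 10}  B2 = {3, 6, 9, 10}  B3 = {1, 3, 6, 10}  B4 = {1, 3, 6, 8}  B5 = {2, 3, 4, 9}  B6 = {1, 3, 5, 6}  B7 = {1, 3, 6, 7}
Tree: B1–B2, B2–B3, B3–B4, B1–B5, B4–B6, B4–B7

The largest bag has 4 vertices, giving width 3; this decomposition certifies tw(G) ≤ 3. On the other hand G contains the 4-clique {2, 3, 9, 10}. A clique must lie in a single bag of any decomposition, so no decomposition can have width below 3. Therefore the treewidth is 3.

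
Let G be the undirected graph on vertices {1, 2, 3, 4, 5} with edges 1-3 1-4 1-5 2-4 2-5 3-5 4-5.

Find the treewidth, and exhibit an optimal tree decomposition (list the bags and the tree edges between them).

The largest bag has 3 vertices, giving width 2; this decomposition certifies tw(G) ≤ 2. For the lower bound, the 3 vertices {1, 3, 5} are pairwise adjacent, and any tree decomposition puts a clique entirely inside one bag — forcing width ≥ 2. Combining the bounds, tw(G) = 2.

Treewidth 2.
One such decomposition:
Bags: B1 = {1, 3, 5}  B2 = {1, 4, 5}  B3 = {2, 4, 5}
Tree: B1–B2, B2–B3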